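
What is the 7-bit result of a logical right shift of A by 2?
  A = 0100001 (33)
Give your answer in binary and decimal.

Logical shift right by 2: drop the bottom 2 bit(s), prepend 2 zero(s) on the left.
  0100001  ->  keep [01000], discard [01], prepend 00
= 0001000

Answer: 0001000 (8)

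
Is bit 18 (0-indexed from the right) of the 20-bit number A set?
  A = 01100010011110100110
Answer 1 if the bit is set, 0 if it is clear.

Bit 18 is the 19th from the right.
  01100010011110100110
   ^
That bit is 1.

Answer: 1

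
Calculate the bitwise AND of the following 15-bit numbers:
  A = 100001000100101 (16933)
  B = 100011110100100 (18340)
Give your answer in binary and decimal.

Apply & to each column (1 only where both bits are 1):
  100001000100101
& 100011110100100
-----------------
  100001000100100

Answer: 100001000100100 (16932)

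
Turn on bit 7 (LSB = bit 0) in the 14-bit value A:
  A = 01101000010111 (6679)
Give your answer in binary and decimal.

Mask = 1 << 7 = 00000010000000
Bit 7 of A is 0, so OR-ing with the mask flips it to 1.
  01101000010111
| 00000010000000
----------------
  01101010010111

Answer: 01101010010111 (6807)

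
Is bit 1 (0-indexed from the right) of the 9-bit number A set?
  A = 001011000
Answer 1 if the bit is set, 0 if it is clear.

Bit 1 is the 2nd from the right.
  001011000
         ^
That bit is 0.

Answer: 0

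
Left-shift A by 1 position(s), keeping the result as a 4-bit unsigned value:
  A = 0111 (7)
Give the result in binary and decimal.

Shift left by 1: drop the top 1 bit(s), append 1 zero(s) on the right.
  0111  ->  discard [0], keep [111], append 0
= 1110

Answer: 1110 (14)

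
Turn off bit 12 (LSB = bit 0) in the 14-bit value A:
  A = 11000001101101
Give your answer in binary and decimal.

Mask = ~(1 << 12) = 10111111111111
Bit 12 of A is 1, so AND-ing with the mask clears it to 0.
  11000001101101
& 10111111111111
----------------
  10000001101101

Answer: 10000001101101 (8301)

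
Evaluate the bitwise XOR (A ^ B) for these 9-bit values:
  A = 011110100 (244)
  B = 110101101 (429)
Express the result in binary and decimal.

Apply ^ to each column (1 where bits differ):
  011110100
^ 110101101
-----------
  101011001

Answer: 101011001 (345)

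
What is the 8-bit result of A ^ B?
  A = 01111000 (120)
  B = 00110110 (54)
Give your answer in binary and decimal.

Apply ^ to each column (1 where bits differ):
  01111000
^ 00110110
----------
  01001110

Answer: 01001110 (78)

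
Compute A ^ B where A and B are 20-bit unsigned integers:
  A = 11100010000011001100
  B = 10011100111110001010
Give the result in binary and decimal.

Apply ^ to each column (1 where bits differ):
  11100010000011001100
^ 10011100111110001010
----------------------
  01111110111101000110

Answer: 01111110111101000110 (520006)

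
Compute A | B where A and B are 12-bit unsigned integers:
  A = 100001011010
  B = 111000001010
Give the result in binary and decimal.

Apply | to each column (1 where either bit is 1):
  100001011010
| 111000001010
--------------
  111001011010

Answer: 111001011010 (3674)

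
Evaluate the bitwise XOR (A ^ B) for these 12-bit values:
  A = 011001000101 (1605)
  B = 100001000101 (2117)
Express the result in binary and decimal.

Apply ^ to each column (1 where bits differ):
  011001000101
^ 100001000101
--------------
  111000000000

Answer: 111000000000 (3584)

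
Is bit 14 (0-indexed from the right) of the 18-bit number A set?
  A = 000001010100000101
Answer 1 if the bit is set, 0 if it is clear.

Bit 14 is the 15th from the right.
  000001010100000101
     ^
That bit is 0.

Answer: 0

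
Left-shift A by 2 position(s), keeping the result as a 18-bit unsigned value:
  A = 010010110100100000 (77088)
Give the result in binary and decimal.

Shift left by 2: drop the top 2 bit(s), append 2 zero(s) on the right.
  010010110100100000  ->  discard [01], keep [0010110100100000], append 00
= 001011010010000000

Answer: 001011010010000000 (46208)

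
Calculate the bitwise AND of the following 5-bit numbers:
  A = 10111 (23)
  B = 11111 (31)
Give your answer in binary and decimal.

Apply & to each column (1 only where both bits are 1):
  10111
& 11111
-------
  10111

Answer: 10111 (23)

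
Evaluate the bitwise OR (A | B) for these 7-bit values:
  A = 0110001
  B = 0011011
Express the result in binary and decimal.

Apply | to each column (1 where either bit is 1):
  0110001
| 0011011
---------
  0111011

Answer: 0111011 (59)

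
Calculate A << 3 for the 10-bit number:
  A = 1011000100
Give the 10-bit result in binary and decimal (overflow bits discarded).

Shift left by 3: drop the top 3 bit(s), append 3 zero(s) on the right.
  1011000100  ->  discard [101], keep [1000100], append 000
= 1000100000

Answer: 1000100000 (544)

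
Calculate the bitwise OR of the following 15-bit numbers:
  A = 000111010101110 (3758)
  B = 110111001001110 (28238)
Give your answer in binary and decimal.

Apply | to each column (1 where either bit is 1):
  000111010101110
| 110111001001110
-----------------
  110111011101110

Answer: 110111011101110 (28398)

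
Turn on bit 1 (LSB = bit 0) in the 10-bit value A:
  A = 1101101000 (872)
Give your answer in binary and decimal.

Mask = 1 << 1 = 0000000010
Bit 1 of A is 0, so OR-ing with the mask flips it to 1.
  1101101000
| 0000000010
------------
  1101101010

Answer: 1101101010 (874)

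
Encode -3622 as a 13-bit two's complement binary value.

1. Binary of +3622:  0111000100110
2. Invert bits:     1000111011001
3. Add 1:           1000111011010

Answer: 1000111011010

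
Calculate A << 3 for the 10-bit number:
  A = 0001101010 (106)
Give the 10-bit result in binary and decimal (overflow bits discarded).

Shift left by 3: drop the top 3 bit(s), append 3 zero(s) on the right.
  0001101010  ->  discard [000], keep [1101010], append 000
= 1101010000

Answer: 1101010000 (848)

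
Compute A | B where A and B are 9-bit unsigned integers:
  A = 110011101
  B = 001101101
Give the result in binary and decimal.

Apply | to each column (1 where either bit is 1):
  110011101
| 001101101
-----------
  111111101

Answer: 111111101 (509)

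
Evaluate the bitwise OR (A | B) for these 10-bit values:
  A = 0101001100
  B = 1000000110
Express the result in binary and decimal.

Apply | to each column (1 where either bit is 1):
  0101001100
| 1000000110
------------
  1101001110

Answer: 1101001110 (846)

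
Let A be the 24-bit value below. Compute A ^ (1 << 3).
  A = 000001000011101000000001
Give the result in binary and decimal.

Mask = 1 << 3 = 000000000000000000001000
Bit 3 of A is 0; XOR with the mask flips it to 1.
  000001000011101000000001
^ 000000000000000000001000
--------------------------
  000001000011101000001001

Answer: 000001000011101000001001 (277001)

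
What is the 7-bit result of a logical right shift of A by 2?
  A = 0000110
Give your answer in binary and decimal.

Logical shift right by 2: drop the bottom 2 bit(s), prepend 2 zero(s) on the left.
  0000110  ->  keep [00001], discard [10], prepend 00
= 0000001

Answer: 0000001 (1)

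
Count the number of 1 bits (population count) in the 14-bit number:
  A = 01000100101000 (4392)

01000100101000
1-bits at positions (from bit 0 = LSB): 3, 5, 8, 12
Count = 4

Answer: 4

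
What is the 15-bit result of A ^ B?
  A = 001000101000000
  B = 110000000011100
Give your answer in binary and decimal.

Apply ^ to each column (1 where bits differ):
  001000101000000
^ 110000000011100
-----------------
  111000101011100

Answer: 111000101011100 (29020)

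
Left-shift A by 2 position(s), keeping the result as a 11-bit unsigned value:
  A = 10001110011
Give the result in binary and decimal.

Shift left by 2: drop the top 2 bit(s), append 2 zero(s) on the right.
  10001110011  ->  discard [10], keep [001110011], append 00
= 00111001100

Answer: 00111001100 (460)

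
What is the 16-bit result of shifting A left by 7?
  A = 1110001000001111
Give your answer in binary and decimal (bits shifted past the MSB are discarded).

Shift left by 7: drop the top 7 bit(s), append 7 zero(s) on the right.
  1110001000001111  ->  discard [1110001], keep [000001111], append 0000000
= 0000011110000000

Answer: 0000011110000000 (1920)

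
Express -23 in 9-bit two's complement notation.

1. Binary of +23:  000010111
2. Invert bits:     111101000
3. Add 1:           111101001

Answer: 111101001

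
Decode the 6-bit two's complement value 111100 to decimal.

MSB is 1, so the value is negative. Find the magnitude:
1. Invert bits:  000011
2. Add 1:        000100  = 4
3. Apply sign:   -4

Answer: -4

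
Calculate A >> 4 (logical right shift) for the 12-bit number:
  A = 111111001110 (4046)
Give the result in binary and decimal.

Logical shift right by 4: drop the bottom 4 bit(s), prepend 4 zero(s) on the left.
  111111001110  ->  keep [11111100], discard [1110], prepend 0000
= 000011111100

Answer: 000011111100 (252)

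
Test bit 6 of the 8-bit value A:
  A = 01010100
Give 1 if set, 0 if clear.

Bit 6 is the 7th from the right.
  01010100
   ^
That bit is 1.

Answer: 1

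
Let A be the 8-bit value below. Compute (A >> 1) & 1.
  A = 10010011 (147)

Bit 1 is the 2nd from the right.
  10010011
        ^
That bit is 1.

Answer: 1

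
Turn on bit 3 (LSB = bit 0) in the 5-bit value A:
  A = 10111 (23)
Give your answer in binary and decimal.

Mask = 1 << 3 = 01000
Bit 3 of A is 0, so OR-ing with the mask flips it to 1.
  10111
| 01000
-------
  11111

Answer: 11111 (31)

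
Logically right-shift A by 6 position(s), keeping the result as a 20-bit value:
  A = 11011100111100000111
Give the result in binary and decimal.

Logical shift right by 6: drop the bottom 6 bit(s), prepend 6 zero(s) on the left.
  11011100111100000111  ->  keep [11011100111100], discard [000111], prepend 000000
= 00000011011100111100

Answer: 00000011011100111100 (14140)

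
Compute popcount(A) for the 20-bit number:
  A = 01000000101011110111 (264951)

01000000101011110111
1-bits at positions (from bit 0 = LSB): 0, 1, 2, 4, 5, 6, 7, 9, 11, 18
Count = 10

Answer: 10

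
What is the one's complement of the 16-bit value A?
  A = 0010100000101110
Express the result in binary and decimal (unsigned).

Flip each bit (0->1, 1->0):
  0010100000101110
  1101011111010001

Answer: 1101011111010001 (55249)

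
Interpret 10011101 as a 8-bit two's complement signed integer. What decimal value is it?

MSB is 1, so the value is negative. Find the magnitude:
1. Invert bits:  01100010
2. Add 1:        01100011  = 99
3. Apply sign:   -99

Answer: -99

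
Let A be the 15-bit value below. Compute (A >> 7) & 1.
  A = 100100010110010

Bit 7 is the 8th from the right.
  100100010110010
         ^
That bit is 1.

Answer: 1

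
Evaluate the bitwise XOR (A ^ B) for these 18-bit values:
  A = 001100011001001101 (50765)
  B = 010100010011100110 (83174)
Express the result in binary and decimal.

Apply ^ to each column (1 where bits differ):
  001100011001001101
^ 010100010011100110
--------------------
  011000001010101011

Answer: 011000001010101011 (98987)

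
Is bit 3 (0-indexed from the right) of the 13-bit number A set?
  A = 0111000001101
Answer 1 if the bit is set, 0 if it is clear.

Bit 3 is the 4th from the right.
  0111000001101
           ^
That bit is 1.

Answer: 1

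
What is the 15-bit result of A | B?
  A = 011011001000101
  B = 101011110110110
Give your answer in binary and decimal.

Apply | to each column (1 where either bit is 1):
  011011001000101
| 101011110110110
-----------------
  111011111110111

Answer: 111011111110111 (30711)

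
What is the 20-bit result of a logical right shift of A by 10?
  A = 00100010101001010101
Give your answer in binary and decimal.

Logical shift right by 10: drop the bottom 10 bit(s), prepend 10 zero(s) on the left.
  00100010101001010101  ->  keep [0010001010], discard [1001010101], prepend 0000000000
= 00000000000010001010

Answer: 00000000000010001010 (138)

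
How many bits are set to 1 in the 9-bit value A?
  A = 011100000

011100000
1-bits at positions (from bit 0 = LSB): 5, 6, 7
Count = 3

Answer: 3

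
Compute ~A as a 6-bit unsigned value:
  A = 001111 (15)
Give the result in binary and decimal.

Flip each bit (0->1, 1->0):
  001111
  110000

Answer: 110000 (48)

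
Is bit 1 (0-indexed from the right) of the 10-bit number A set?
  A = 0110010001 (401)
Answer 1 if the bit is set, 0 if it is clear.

Bit 1 is the 2nd from the right.
  0110010001
          ^
That bit is 0.

Answer: 0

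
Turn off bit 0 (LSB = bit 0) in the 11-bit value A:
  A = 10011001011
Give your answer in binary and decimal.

Mask = ~(1 << 0) = 11111111110
Bit 0 of A is 1, so AND-ing with the mask clears it to 0.
  10011001011
& 11111111110
-------------
  10011001010

Answer: 10011001010 (1226)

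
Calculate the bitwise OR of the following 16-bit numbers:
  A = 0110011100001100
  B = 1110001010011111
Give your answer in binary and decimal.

Apply | to each column (1 where either bit is 1):
  0110011100001100
| 1110001010011111
------------------
  1110011110011111

Answer: 1110011110011111 (59295)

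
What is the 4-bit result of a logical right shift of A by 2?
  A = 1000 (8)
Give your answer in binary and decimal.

Logical shift right by 2: drop the bottom 2 bit(s), prepend 2 zero(s) on the left.
  1000  ->  keep [10], discard [00], prepend 00
= 0010

Answer: 0010 (2)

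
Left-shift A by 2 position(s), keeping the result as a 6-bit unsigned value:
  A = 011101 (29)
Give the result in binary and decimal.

Shift left by 2: drop the top 2 bit(s), append 2 zero(s) on the right.
  011101  ->  discard [01], keep [1101], append 00
= 110100

Answer: 110100 (52)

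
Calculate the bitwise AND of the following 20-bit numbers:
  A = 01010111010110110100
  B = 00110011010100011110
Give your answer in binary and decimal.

Apply & to each column (1 only where both bits are 1):
  01010111010110110100
& 00110011010100011110
----------------------
  00010011010100010100

Answer: 00010011010100010100 (79124)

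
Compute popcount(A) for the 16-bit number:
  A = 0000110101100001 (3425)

0000110101100001
1-bits at positions (from bit 0 = LSB): 0, 5, 6, 8, 10, 11
Count = 6

Answer: 6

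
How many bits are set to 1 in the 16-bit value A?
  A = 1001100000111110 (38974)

1001100000111110
1-bits at positions (from bit 0 = LSB): 1, 2, 3, 4, 5, 11, 12, 15
Count = 8

Answer: 8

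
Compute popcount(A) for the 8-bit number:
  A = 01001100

01001100
1-bits at positions (from bit 0 = LSB): 2, 3, 6
Count = 3

Answer: 3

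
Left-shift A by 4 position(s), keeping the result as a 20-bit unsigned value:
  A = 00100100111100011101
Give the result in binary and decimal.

Shift left by 4: drop the top 4 bit(s), append 4 zero(s) on the right.
  00100100111100011101  ->  discard [0010], keep [0100111100011101], append 0000
= 01001111000111010000

Answer: 01001111000111010000 (324048)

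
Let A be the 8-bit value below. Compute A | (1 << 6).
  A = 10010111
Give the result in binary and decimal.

Mask = 1 << 6 = 01000000
Bit 6 of A is 0, so OR-ing with the mask flips it to 1.
  10010111
| 01000000
----------
  11010111

Answer: 11010111 (215)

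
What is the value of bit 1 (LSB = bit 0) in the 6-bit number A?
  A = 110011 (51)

Bit 1 is the 2nd from the right.
  110011
      ^
That bit is 1.

Answer: 1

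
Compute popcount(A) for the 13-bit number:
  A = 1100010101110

1100010101110
1-bits at positions (from bit 0 = LSB): 1, 2, 3, 5, 7, 11, 12
Count = 7

Answer: 7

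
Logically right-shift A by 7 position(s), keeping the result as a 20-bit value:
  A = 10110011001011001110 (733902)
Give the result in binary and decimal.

Logical shift right by 7: drop the bottom 7 bit(s), prepend 7 zero(s) on the left.
  10110011001011001110  ->  keep [1011001100101], discard [1001110], prepend 0000000
= 00000001011001100101

Answer: 00000001011001100101 (5733)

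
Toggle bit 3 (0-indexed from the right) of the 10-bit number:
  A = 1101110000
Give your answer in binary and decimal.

Mask = 1 << 3 = 0000001000
Bit 3 of A is 0; XOR with the mask flips it to 1.
  1101110000
^ 0000001000
------------
  1101111000

Answer: 1101111000 (888)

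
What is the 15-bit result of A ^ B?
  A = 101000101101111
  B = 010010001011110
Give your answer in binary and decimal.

Apply ^ to each column (1 where bits differ):
  101000101101111
^ 010010001011110
-----------------
  111010100110001

Answer: 111010100110001 (30001)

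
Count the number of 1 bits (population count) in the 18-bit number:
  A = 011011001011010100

011011001011010100
1-bits at positions (from bit 0 = LSB): 2, 4, 6, 7, 9, 12, 13, 15, 16
Count = 9

Answer: 9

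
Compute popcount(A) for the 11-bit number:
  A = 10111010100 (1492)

10111010100
1-bits at positions (from bit 0 = LSB): 2, 4, 6, 7, 8, 10
Count = 6

Answer: 6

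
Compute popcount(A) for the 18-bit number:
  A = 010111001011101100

010111001011101100
1-bits at positions (from bit 0 = LSB): 2, 3, 5, 6, 7, 9, 12, 13, 14, 16
Count = 10

Answer: 10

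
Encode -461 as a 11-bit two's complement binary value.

1. Binary of +461:  00111001101
2. Invert bits:     11000110010
3. Add 1:           11000110011

Answer: 11000110011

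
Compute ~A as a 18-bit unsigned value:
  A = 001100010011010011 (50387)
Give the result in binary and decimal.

Flip each bit (0->1, 1->0):
  001100010011010011
  110011101100101100

Answer: 110011101100101100 (211756)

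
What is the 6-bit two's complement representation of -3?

1. Binary of +3:  000011
2. Invert bits:     111100
3. Add 1:           111101

Answer: 111101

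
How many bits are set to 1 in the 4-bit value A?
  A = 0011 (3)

0011
1-bits at positions (from bit 0 = LSB): 0, 1
Count = 2

Answer: 2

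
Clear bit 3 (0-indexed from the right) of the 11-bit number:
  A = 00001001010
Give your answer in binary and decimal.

Mask = ~(1 << 3) = 11111110111
Bit 3 of A is 1, so AND-ing with the mask clears it to 0.
  00001001010
& 11111110111
-------------
  00001000010

Answer: 00001000010 (66)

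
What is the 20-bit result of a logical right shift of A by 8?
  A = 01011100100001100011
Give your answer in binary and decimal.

Logical shift right by 8: drop the bottom 8 bit(s), prepend 8 zero(s) on the left.
  01011100100001100011  ->  keep [010111001000], discard [01100011], prepend 00000000
= 00000000010111001000

Answer: 00000000010111001000 (1480)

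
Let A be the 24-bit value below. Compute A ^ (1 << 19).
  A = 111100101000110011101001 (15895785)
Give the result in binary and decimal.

Mask = 1 << 19 = 000010000000000000000000
Bit 19 of A is 0; XOR with the mask flips it to 1.
  111100101000110011101001
^ 000010000000000000000000
--------------------------
  111110101000110011101001

Answer: 111110101000110011101001 (16420073)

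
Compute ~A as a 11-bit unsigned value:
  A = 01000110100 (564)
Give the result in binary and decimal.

Flip each bit (0->1, 1->0):
  01000110100
  10111001011

Answer: 10111001011 (1483)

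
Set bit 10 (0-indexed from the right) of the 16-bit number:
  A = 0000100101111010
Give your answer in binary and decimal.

Mask = 1 << 10 = 0000010000000000
Bit 10 of A is 0, so OR-ing with the mask flips it to 1.
  0000100101111010
| 0000010000000000
------------------
  0000110101111010

Answer: 0000110101111010 (3450)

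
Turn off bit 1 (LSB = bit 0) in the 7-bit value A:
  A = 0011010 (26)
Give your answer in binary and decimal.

Mask = ~(1 << 1) = 1111101
Bit 1 of A is 1, so AND-ing with the mask clears it to 0.
  0011010
& 1111101
---------
  0011000

Answer: 0011000 (24)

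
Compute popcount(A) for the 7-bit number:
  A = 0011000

0011000
1-bits at positions (from bit 0 = LSB): 3, 4
Count = 2

Answer: 2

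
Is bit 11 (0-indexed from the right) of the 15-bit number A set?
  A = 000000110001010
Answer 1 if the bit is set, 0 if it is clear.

Bit 11 is the 12th from the right.
  000000110001010
     ^
That bit is 0.

Answer: 0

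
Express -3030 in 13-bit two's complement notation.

1. Binary of +3030:  0101111010110
2. Invert bits:     1010000101001
3. Add 1:           1010000101010

Answer: 1010000101010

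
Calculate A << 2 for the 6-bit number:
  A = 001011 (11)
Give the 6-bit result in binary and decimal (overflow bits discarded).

Shift left by 2: drop the top 2 bit(s), append 2 zero(s) on the right.
  001011  ->  discard [00], keep [1011], append 00
= 101100

Answer: 101100 (44)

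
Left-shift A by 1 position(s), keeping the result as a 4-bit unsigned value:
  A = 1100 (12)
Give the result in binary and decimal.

Shift left by 1: drop the top 1 bit(s), append 1 zero(s) on the right.
  1100  ->  discard [1], keep [100], append 0
= 1000

Answer: 1000 (8)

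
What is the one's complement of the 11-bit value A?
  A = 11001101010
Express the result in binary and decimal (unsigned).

Flip each bit (0->1, 1->0):
  11001101010
  00110010101

Answer: 00110010101 (405)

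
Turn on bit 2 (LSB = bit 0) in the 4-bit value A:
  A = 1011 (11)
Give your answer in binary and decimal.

Mask = 1 << 2 = 0100
Bit 2 of A is 0, so OR-ing with the mask flips it to 1.
  1011
| 0100
------
  1111

Answer: 1111 (15)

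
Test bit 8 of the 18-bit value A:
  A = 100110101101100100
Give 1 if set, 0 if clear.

Bit 8 is the 9th from the right.
  100110101101100100
           ^
That bit is 1.

Answer: 1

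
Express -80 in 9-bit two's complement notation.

1. Binary of +80:  001010000
2. Invert bits:     110101111
3. Add 1:           110110000

Answer: 110110000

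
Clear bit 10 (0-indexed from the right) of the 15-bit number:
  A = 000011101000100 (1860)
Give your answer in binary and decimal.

Mask = ~(1 << 10) = 111101111111111
Bit 10 of A is 1, so AND-ing with the mask clears it to 0.
  000011101000100
& 111101111111111
-----------------
  000001101000100

Answer: 000001101000100 (836)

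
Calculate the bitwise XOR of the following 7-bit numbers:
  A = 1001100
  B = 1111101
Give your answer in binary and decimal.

Apply ^ to each column (1 where bits differ):
  1001100
^ 1111101
---------
  0110001

Answer: 0110001 (49)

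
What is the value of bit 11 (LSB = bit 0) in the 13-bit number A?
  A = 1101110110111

Bit 11 is the 12th from the right.
  1101110110111
   ^
That bit is 1.

Answer: 1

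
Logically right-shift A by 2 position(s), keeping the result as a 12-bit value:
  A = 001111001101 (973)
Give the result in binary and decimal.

Logical shift right by 2: drop the bottom 2 bit(s), prepend 2 zero(s) on the left.
  001111001101  ->  keep [0011110011], discard [01], prepend 00
= 000011110011

Answer: 000011110011 (243)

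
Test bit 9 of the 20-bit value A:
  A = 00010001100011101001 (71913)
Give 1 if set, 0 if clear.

Bit 9 is the 10th from the right.
  00010001100011101001
            ^
That bit is 0.

Answer: 0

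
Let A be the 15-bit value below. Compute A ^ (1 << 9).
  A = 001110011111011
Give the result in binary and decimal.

Mask = 1 << 9 = 000001000000000
Bit 9 of A is 0; XOR with the mask flips it to 1.
  001110011111011
^ 000001000000000
-----------------
  001111011111011

Answer: 001111011111011 (7931)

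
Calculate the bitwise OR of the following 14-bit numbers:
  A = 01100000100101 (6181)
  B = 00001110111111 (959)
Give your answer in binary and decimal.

Apply | to each column (1 where either bit is 1):
  01100000100101
| 00001110111111
----------------
  01101110111111

Answer: 01101110111111 (7103)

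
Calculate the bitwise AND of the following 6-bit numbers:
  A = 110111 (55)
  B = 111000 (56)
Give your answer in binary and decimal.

Apply & to each column (1 only where both bits are 1):
  110111
& 111000
--------
  110000

Answer: 110000 (48)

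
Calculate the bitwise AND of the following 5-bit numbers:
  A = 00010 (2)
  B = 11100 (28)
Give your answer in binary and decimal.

Apply & to each column (1 only where both bits are 1):
  00010
& 11100
-------
  00000

Answer: 00000 (0)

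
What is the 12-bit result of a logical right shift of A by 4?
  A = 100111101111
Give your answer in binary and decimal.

Logical shift right by 4: drop the bottom 4 bit(s), prepend 4 zero(s) on the left.
  100111101111  ->  keep [10011110], discard [1111], prepend 0000
= 000010011110

Answer: 000010011110 (158)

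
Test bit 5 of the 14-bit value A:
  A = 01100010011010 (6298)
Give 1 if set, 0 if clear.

Bit 5 is the 6th from the right.
  01100010011010
          ^
That bit is 0.

Answer: 0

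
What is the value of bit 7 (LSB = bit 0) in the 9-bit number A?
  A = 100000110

Bit 7 is the 8th from the right.
  100000110
   ^
That bit is 0.

Answer: 0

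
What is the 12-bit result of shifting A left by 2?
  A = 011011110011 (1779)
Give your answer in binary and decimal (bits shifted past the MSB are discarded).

Shift left by 2: drop the top 2 bit(s), append 2 zero(s) on the right.
  011011110011  ->  discard [01], keep [1011110011], append 00
= 101111001100

Answer: 101111001100 (3020)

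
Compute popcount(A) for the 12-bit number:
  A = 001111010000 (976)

001111010000
1-bits at positions (from bit 0 = LSB): 4, 6, 7, 8, 9
Count = 5

Answer: 5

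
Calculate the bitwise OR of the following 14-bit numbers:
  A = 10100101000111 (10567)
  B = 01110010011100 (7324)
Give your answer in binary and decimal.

Apply | to each column (1 where either bit is 1):
  10100101000111
| 01110010011100
----------------
  11110111011111

Answer: 11110111011111 (15839)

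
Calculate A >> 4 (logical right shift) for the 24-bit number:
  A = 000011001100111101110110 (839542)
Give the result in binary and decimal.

Logical shift right by 4: drop the bottom 4 bit(s), prepend 4 zero(s) on the left.
  000011001100111101110110  ->  keep [00001100110011110111], discard [0110], prepend 0000
= 000000001100110011110111

Answer: 000000001100110011110111 (52471)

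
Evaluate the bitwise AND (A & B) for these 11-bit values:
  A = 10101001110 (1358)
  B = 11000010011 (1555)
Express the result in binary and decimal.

Apply & to each column (1 only where both bits are 1):
  10101001110
& 11000010011
-------------
  10000000010

Answer: 10000000010 (1026)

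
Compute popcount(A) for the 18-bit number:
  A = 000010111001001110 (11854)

000010111001001110
1-bits at positions (from bit 0 = LSB): 1, 2, 3, 6, 9, 10, 11, 13
Count = 8

Answer: 8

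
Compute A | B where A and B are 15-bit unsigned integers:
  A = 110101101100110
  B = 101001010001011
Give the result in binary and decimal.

Apply | to each column (1 where either bit is 1):
  110101101100110
| 101001010001011
-----------------
  111101111101111

Answer: 111101111101111 (31727)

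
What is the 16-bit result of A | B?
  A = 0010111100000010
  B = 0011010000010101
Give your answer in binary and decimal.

Apply | to each column (1 where either bit is 1):
  0010111100000010
| 0011010000010101
------------------
  0011111100010111

Answer: 0011111100010111 (16151)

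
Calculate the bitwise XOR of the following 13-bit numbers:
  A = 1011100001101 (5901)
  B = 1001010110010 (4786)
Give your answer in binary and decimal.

Apply ^ to each column (1 where bits differ):
  1011100001101
^ 1001010110010
---------------
  0010110111111

Answer: 0010110111111 (1471)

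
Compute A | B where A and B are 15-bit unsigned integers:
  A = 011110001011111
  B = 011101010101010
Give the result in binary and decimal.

Apply | to each column (1 where either bit is 1):
  011110001011111
| 011101010101010
-----------------
  011111011111111

Answer: 011111011111111 (16127)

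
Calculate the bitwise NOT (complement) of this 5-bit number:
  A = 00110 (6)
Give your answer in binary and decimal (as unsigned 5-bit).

Flip each bit (0->1, 1->0):
  00110
  11001

Answer: 11001 (25)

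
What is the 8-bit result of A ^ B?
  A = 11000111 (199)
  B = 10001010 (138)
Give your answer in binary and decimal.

Apply ^ to each column (1 where bits differ):
  11000111
^ 10001010
----------
  01001101

Answer: 01001101 (77)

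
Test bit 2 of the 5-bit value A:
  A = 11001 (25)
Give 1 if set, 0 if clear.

Bit 2 is the 3rd from the right.
  11001
    ^
That bit is 0.

Answer: 0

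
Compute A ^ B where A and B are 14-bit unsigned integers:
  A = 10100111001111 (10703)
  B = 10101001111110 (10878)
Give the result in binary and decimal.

Apply ^ to each column (1 where bits differ):
  10100111001111
^ 10101001111110
----------------
  00001110110001

Answer: 00001110110001 (945)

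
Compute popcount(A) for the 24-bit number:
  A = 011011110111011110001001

011011110111011110001001
1-bits at positions (from bit 0 = LSB): 0, 3, 7, 8, 9, 10, 12, 13, 14, 16, 17, 18, 19, 21, 22
Count = 15

Answer: 15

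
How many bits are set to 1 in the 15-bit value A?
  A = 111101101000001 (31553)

111101101000001
1-bits at positions (from bit 0 = LSB): 0, 6, 8, 9, 11, 12, 13, 14
Count = 8

Answer: 8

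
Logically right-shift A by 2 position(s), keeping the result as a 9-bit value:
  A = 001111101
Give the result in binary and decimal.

Logical shift right by 2: drop the bottom 2 bit(s), prepend 2 zero(s) on the left.
  001111101  ->  keep [0011111], discard [01], prepend 00
= 000011111

Answer: 000011111 (31)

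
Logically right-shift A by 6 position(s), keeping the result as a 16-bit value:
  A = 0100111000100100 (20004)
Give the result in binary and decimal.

Logical shift right by 6: drop the bottom 6 bit(s), prepend 6 zero(s) on the left.
  0100111000100100  ->  keep [0100111000], discard [100100], prepend 000000
= 0000000100111000

Answer: 0000000100111000 (312)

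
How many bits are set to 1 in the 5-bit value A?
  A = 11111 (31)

11111
1-bits at positions (from bit 0 = LSB): 0, 1, 2, 3, 4
Count = 5

Answer: 5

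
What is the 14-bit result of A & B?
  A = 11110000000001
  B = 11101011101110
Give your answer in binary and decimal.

Apply & to each column (1 only where both bits are 1):
  11110000000001
& 11101011101110
----------------
  11100000000000

Answer: 11100000000000 (14336)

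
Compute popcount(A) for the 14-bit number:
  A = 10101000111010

10101000111010
1-bits at positions (from bit 0 = LSB): 1, 3, 4, 5, 9, 11, 13
Count = 7

Answer: 7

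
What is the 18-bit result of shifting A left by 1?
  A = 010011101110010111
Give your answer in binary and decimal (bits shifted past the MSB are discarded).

Shift left by 1: drop the top 1 bit(s), append 1 zero(s) on the right.
  010011101110010111  ->  discard [0], keep [10011101110010111], append 0
= 100111011100101110

Answer: 100111011100101110 (161582)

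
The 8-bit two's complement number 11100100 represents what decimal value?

MSB is 1, so the value is negative. Find the magnitude:
1. Invert bits:  00011011
2. Add 1:        00011100  = 28
3. Apply sign:   -28

Answer: -28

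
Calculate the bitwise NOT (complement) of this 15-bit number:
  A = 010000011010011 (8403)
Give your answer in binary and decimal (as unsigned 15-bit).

Flip each bit (0->1, 1->0):
  010000011010011
  101111100101100

Answer: 101111100101100 (24364)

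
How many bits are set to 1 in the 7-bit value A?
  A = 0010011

0010011
1-bits at positions (from bit 0 = LSB): 0, 1, 4
Count = 3

Answer: 3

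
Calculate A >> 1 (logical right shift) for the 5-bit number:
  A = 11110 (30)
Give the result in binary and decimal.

Logical shift right by 1: drop the bottom 1 bit(s), prepend 1 zero(s) on the left.
  11110  ->  keep [1111], discard [0], prepend 0
= 01111

Answer: 01111 (15)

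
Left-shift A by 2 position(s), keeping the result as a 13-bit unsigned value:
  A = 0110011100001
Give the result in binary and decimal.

Shift left by 2: drop the top 2 bit(s), append 2 zero(s) on the right.
  0110011100001  ->  discard [01], keep [10011100001], append 00
= 1001110000100

Answer: 1001110000100 (4996)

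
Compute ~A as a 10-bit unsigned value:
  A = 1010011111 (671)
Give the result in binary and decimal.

Flip each bit (0->1, 1->0):
  1010011111
  0101100000

Answer: 0101100000 (352)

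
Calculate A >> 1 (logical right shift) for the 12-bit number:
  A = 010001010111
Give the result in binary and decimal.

Logical shift right by 1: drop the bottom 1 bit(s), prepend 1 zero(s) on the left.
  010001010111  ->  keep [01000101011], discard [1], prepend 0
= 001000101011

Answer: 001000101011 (555)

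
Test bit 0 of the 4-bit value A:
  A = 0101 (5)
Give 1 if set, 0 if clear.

Bit 0 is the 1st from the right.
  0101
     ^
That bit is 1.

Answer: 1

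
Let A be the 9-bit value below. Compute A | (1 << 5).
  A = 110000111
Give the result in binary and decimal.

Mask = 1 << 5 = 000100000
Bit 5 of A is 0, so OR-ing with the mask flips it to 1.
  110000111
| 000100000
-----------
  110100111

Answer: 110100111 (423)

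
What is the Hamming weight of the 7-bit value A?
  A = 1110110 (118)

1110110
1-bits at positions (from bit 0 = LSB): 1, 2, 4, 5, 6
Count = 5

Answer: 5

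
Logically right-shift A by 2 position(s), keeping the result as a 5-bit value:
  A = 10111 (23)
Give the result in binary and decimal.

Logical shift right by 2: drop the bottom 2 bit(s), prepend 2 zero(s) on the left.
  10111  ->  keep [101], discard [11], prepend 00
= 00101

Answer: 00101 (5)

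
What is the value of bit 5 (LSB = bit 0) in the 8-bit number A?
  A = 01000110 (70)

Bit 5 is the 6th from the right.
  01000110
    ^
That bit is 0.

Answer: 0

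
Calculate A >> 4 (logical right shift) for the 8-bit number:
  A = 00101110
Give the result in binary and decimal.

Logical shift right by 4: drop the bottom 4 bit(s), prepend 4 zero(s) on the left.
  00101110  ->  keep [0010], discard [1110], prepend 0000
= 00000010

Answer: 00000010 (2)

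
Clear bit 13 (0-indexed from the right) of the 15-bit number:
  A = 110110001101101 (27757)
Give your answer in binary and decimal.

Mask = ~(1 << 13) = 101111111111111
Bit 13 of A is 1, so AND-ing with the mask clears it to 0.
  110110001101101
& 101111111111111
-----------------
  100110001101101

Answer: 100110001101101 (19565)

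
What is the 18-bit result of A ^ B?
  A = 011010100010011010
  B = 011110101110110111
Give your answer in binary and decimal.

Apply ^ to each column (1 where bits differ):
  011010100010011010
^ 011110101110110111
--------------------
  000100001100101101

Answer: 000100001100101101 (17197)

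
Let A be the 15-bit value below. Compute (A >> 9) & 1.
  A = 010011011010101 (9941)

Bit 9 is the 10th from the right.
  010011011010101
       ^
That bit is 1.

Answer: 1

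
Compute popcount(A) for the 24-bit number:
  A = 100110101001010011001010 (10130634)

100110101001010011001010
1-bits at positions (from bit 0 = LSB): 1, 3, 6, 7, 10, 12, 15, 17, 19, 20, 23
Count = 11

Answer: 11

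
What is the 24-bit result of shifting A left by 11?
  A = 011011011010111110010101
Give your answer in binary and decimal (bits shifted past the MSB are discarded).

Shift left by 11: drop the top 11 bit(s), append 11 zero(s) on the right.
  011011011010111110010101  ->  discard [01101101101], keep [0111110010101], append 00000000000
= 011111001010100000000000

Answer: 011111001010100000000000 (8169472)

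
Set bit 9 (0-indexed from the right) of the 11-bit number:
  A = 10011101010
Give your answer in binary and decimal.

Mask = 1 << 9 = 01000000000
Bit 9 of A is 0, so OR-ing with the mask flips it to 1.
  10011101010
| 01000000000
-------------
  11011101010

Answer: 11011101010 (1770)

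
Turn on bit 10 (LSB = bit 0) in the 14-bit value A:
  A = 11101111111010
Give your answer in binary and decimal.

Mask = 1 << 10 = 00010000000000
Bit 10 of A is 0, so OR-ing with the mask flips it to 1.
  11101111111010
| 00010000000000
----------------
  11111111111010

Answer: 11111111111010 (16378)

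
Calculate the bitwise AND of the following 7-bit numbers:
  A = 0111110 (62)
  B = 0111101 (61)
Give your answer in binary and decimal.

Apply & to each column (1 only where both bits are 1):
  0111110
& 0111101
---------
  0111100

Answer: 0111100 (60)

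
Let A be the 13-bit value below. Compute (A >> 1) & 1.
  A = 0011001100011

Bit 1 is the 2nd from the right.
  0011001100011
             ^
That bit is 1.

Answer: 1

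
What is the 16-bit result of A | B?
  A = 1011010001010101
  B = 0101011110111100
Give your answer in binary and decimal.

Apply | to each column (1 where either bit is 1):
  1011010001010101
| 0101011110111100
------------------
  1111011111111101

Answer: 1111011111111101 (63485)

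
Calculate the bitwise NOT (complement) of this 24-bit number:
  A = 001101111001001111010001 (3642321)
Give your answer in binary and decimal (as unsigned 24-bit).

Flip each bit (0->1, 1->0):
  001101111001001111010001
  110010000110110000101110

Answer: 110010000110110000101110 (13134894)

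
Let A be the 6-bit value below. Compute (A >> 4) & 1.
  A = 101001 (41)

Bit 4 is the 5th from the right.
  101001
   ^
That bit is 0.

Answer: 0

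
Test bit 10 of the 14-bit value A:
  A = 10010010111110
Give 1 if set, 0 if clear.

Bit 10 is the 11th from the right.
  10010010111110
     ^
That bit is 1.

Answer: 1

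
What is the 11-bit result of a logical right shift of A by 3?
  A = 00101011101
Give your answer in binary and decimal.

Logical shift right by 3: drop the bottom 3 bit(s), prepend 3 zero(s) on the left.
  00101011101  ->  keep [00101011], discard [101], prepend 000
= 00000101011

Answer: 00000101011 (43)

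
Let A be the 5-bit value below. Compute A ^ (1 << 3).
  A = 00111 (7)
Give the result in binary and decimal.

Mask = 1 << 3 = 01000
Bit 3 of A is 0; XOR with the mask flips it to 1.
  00111
^ 01000
-------
  01111

Answer: 01111 (15)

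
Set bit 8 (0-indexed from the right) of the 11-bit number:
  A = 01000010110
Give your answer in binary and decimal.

Mask = 1 << 8 = 00100000000
Bit 8 of A is 0, so OR-ing with the mask flips it to 1.
  01000010110
| 00100000000
-------------
  01100010110

Answer: 01100010110 (790)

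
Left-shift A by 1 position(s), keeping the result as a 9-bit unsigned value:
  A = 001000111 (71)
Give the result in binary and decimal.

Shift left by 1: drop the top 1 bit(s), append 1 zero(s) on the right.
  001000111  ->  discard [0], keep [01000111], append 0
= 010001110

Answer: 010001110 (142)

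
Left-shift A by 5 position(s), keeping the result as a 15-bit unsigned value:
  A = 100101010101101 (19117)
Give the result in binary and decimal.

Shift left by 5: drop the top 5 bit(s), append 5 zero(s) on the right.
  100101010101101  ->  discard [10010], keep [1010101101], append 00000
= 101010110100000

Answer: 101010110100000 (21920)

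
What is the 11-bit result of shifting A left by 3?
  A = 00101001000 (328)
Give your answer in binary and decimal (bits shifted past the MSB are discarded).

Shift left by 3: drop the top 3 bit(s), append 3 zero(s) on the right.
  00101001000  ->  discard [001], keep [01001000], append 000
= 01001000000

Answer: 01001000000 (576)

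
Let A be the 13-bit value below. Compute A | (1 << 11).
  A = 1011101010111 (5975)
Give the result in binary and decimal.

Mask = 1 << 11 = 0100000000000
Bit 11 of A is 0, so OR-ing with the mask flips it to 1.
  1011101010111
| 0100000000000
---------------
  1111101010111

Answer: 1111101010111 (8023)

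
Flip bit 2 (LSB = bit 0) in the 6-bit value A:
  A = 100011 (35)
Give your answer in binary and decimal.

Mask = 1 << 2 = 000100
Bit 2 of A is 0; XOR with the mask flips it to 1.
  100011
^ 000100
--------
  100111

Answer: 100111 (39)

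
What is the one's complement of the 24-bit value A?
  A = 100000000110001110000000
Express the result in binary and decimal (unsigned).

Flip each bit (0->1, 1->0):
  100000000110001110000000
  011111111001110001111111

Answer: 011111111001110001111111 (8363135)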